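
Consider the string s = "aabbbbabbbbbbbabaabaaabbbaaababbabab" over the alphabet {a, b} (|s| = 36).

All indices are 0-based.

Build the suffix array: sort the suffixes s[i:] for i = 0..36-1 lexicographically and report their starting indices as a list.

sorted suffixes:
  #0 SA[0]=25  'aaababbabab'
  #1 SA[1]=19  'aaabbbaaababbabab'
  #2 SA[2]=16  'aabaaabbbaaababbabab'
  #3 SA[3]=26  'aababbabab'
  #4 SA[4]=20  'aabbbaaababbabab'
  #5 SA[5]=0  'aabbbbabbbbbbbabaabaaabbbaaababbabab'
  #6 SA[6]=34  'ab'
  #7 SA[7]=17  'abaaabbbaaababbabab'
  #8 SA[8]=14  'abaabaaabbbaaababbabab'
  #9 SA[9]=32  'abab'
  #10 SA[10]=27  'ababbabab'
  #11 SA[11]=29  'abbabab'
  #12 SA[12]=21  'abbbaaababbabab'
  #13 SA[13]=1  'abbbbabbbbbbbabaabaaabbbaaababbabab'
  #14 SA[14]=6  'abbbbbbbabaabaaabbbaaababbabab'
  #15 SA[15]=35  'b'
  #16 SA[16]=24  'baaababbabab'
  #17 SA[17]=18  'baaabbbaaababbabab'
  #18 SA[18]=15  'baabaaabbbaaababbabab'
  #19 SA[19]=33  'bab'
  #20 SA[20]=13  'babaabaaabbbaaababbabab'
  #21 SA[21]=31  'babab'
  #22 SA[22]=28  'babbabab'
  #23 SA[23]=5  'babbbbbbbabaabaaabbbaaababbabab'
  #24 SA[24]=23  'bbaaababbabab'
  #25 SA[25]=12  'bbabaabaaabbbaaababbabab'
  #26 SA[26]=30  'bbabab'
  #27 SA[27]=4  'bbabbbbbbbabaabaaabbbaaababbabab'
  #28 SA[28]=22  'bbbaaababbabab'
  #29 SA[29]=11  'bbbabaabaaabbbaaababbabab'
  #30 SA[30]=3  'bbbabbbbbbbabaabaaabbbaaababbabab'
  #31 SA[31]=10  'bbbbabaabaaabbbaaababbabab'
  #32 SA[32]=2  'bbbbabbbbbbbabaabaaabbbaaababbabab'
  #33 SA[33]=9  'bbbbbabaabaaabbbaaababbabab'
  #34 SA[34]=8  'bbbbbbabaabaaabbbaaababbabab'
  #35 SA[35]=7  'bbbbbbbabaabaaabbbaaababbabab'

[25, 19, 16, 26, 20, 0, 34, 17, 14, 32, 27, 29, 21, 1, 6, 35, 24, 18, 15, 33, 13, 31, 28, 5, 23, 12, 30, 4, 22, 11, 3, 10, 2, 9, 8, 7]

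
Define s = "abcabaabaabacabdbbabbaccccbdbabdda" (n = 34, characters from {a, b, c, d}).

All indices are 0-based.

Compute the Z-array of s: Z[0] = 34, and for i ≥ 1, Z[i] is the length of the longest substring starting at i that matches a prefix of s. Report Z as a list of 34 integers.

Z[0]=34
i=1: i≥r, start 0; Z[1]=0
i=2: i≥r, start 0; Z[2]=0
i=3: i≥r, start 0; Z[3]=2 grow→box=[3,5)
i=4: min(r-i=1, Z[1]=0)=0; Z[4]=0
i=5: i≥r, start 0; Z[5]=1 grow→box=[5,6)
i=6: i≥r, start 0; Z[6]=2 grow→box=[6,8)
i=7: min(r-i=1, Z[1]=0)=0; Z[7]=0
i=8: i≥r, start 0; Z[8]=1 grow→box=[8,9)
i=9: i≥r, start 0; Z[9]=2 grow→box=[9,11)
i=10: min(r-i=1, Z[1]=0)=0; Z[10]=0
i=11: i≥r, start 0; Z[11]=1 grow→box=[11,12)
i=12: i≥r, start 0; Z[12]=0
i=13: i≥r, start 0; Z[13]=2 grow→box=[13,15)
i=14: min(r-i=1, Z[1]=0)=0; Z[14]=0
i=15: i≥r, start 0; Z[15]=0
i=16: i≥r, start 0; Z[16]=0
i=17: i≥r, start 0; Z[17]=0
i=18: i≥r, start 0; Z[18]=2 grow→box=[18,20)
i=19: min(r-i=1, Z[1]=0)=0; Z[19]=0
i=20: i≥r, start 0; Z[20]=0
i=21: i≥r, start 0; Z[21]=1 grow→box=[21,22)
i=22: i≥r, start 0; Z[22]=0
i=23: i≥r, start 0; Z[23]=0
i=24: i≥r, start 0; Z[24]=0
i=25: i≥r, start 0; Z[25]=0
i=26: i≥r, start 0; Z[26]=0
i=27: i≥r, start 0; Z[27]=0
i=28: i≥r, start 0; Z[28]=0
i=29: i≥r, start 0; Z[29]=2 grow→box=[29,31)
i=30: min(r-i=1, Z[1]=0)=0; Z[30]=0
i=31: i≥r, start 0; Z[31]=0
i=32: i≥r, start 0; Z[32]=0
i=33: i≥r, start 0; Z[33]=1 grow→box=[33,34)

[34, 0, 0, 2, 0, 1, 2, 0, 1, 2, 0, 1, 0, 2, 0, 0, 0, 0, 2, 0, 0, 1, 0, 0, 0, 0, 0, 0, 0, 2, 0, 0, 0, 1]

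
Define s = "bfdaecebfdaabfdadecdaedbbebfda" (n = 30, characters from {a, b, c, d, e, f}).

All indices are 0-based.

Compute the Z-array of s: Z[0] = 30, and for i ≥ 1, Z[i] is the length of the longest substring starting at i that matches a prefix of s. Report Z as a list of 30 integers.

Z[0]=30
i=1: fresh scan; Z[1]=0
i=2: fresh scan; Z[2]=0
i=3: fresh scan; Z[3]=0
i=4: fresh scan; Z[4]=0
i=5: fresh scan; Z[5]=0
i=6: fresh scan; Z[6]=0
i=7: fresh scan; Z[7]=4 scan→box=[7,11)
i=8: min(r-i=3, Z[1]=0)=0; Z[8]=0
i=9: min(r-i=2, Z[2]=0)=0; Z[9]=0
i=10: min(r-i=1, Z[3]=0)=0; Z[10]=0
i=11: fresh scan; Z[11]=0
i=12: fresh scan; Z[12]=4 scan→box=[12,16)
i=13: min(r-i=3, Z[1]=0)=0; Z[13]=0
i=14: min(r-i=2, Z[2]=0)=0; Z[14]=0
i=15: min(r-i=1, Z[3]=0)=0; Z[15]=0
i=16: fresh scan; Z[16]=0
i=17: fresh scan; Z[17]=0
i=18: fresh scan; Z[18]=0
i=19: fresh scan; Z[19]=0
i=20: fresh scan; Z[20]=0
i=21: fresh scan; Z[21]=0
i=22: fresh scan; Z[22]=0
i=23: fresh scan; Z[23]=1 scan→box=[23,24)
i=24: fresh scan; Z[24]=1 scan→box=[24,25)
i=25: fresh scan; Z[25]=0
i=26: fresh scan; Z[26]=4 scan→box=[26,30)
i=27: min(r-i=3, Z[1]=0)=0; Z[27]=0
i=28: min(r-i=2, Z[2]=0)=0; Z[28]=0
i=29: min(r-i=1, Z[3]=0)=0; Z[29]=0

[30, 0, 0, 0, 0, 0, 0, 4, 0, 0, 0, 0, 4, 0, 0, 0, 0, 0, 0, 0, 0, 0, 0, 1, 1, 0, 4, 0, 0, 0]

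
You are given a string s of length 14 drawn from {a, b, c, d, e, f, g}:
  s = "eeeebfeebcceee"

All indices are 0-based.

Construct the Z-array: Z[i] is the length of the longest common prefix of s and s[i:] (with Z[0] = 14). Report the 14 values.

Z[0]=14
i=1: i≥r, start 0; Z[1]=3 scan→box=[1,4)
i=2: min(r-i=2, Z[1]=3)=2; Z[2]=2
i=3: min(r-i=1, Z[2]=2)=1; Z[3]=1
i=4: i≥r, start 0; Z[4]=0
i=5: i≥r, start 0; Z[5]=0
i=6: i≥r, start 0; Z[6]=2 scan→box=[6,8)
i=7: min(r-i=1, Z[1]=3)=1; Z[7]=1
i=8: i≥r, start 0; Z[8]=0
i=9: i≥r, start 0; Z[9]=0
i=10: i≥r, start 0; Z[10]=0
i=11: i≥r, start 0; Z[11]=3 scan→box=[11,14)
i=12: min(r-i=2, Z[1]=3)=2; Z[12]=2
i=13: min(r-i=1, Z[2]=2)=1; Z[13]=1

[14, 3, 2, 1, 0, 0, 2, 1, 0, 0, 0, 3, 2, 1]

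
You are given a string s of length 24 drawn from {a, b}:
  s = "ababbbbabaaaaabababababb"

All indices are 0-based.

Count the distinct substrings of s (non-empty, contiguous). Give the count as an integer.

rank | idx | suffix
   0 |   9 | aaaaabababababb
   1 |  10 | aaaabababababb
   2 |  11 | aaabababababb
   3 |  12 | aabababababb
   4 |   7 | abaaaaabababababb
   5 |  13 | abababababb
   6 |  15 | ababababb
   7 |  17 | abababb
   8 |  19 | ababb
   9 |   0 | ababbbbabaaaaabababababb
  10 |  21 | abb
  11 |   2 | abbbbabaaaaabababababb
  12 |  23 | b
  13 |   8 | baaaaabababababb
  14 |   6 | babaaaaabababababb
  15 |  14 | bababababb
  16 |  16 | babababb
  17 |  18 | bababb
  18 |  20 | babb
  19 |   1 | babbbbabaaaaabababababb
  20 |  22 | bb
  21 |   5 | bbabaaaaabababababb
  22 |   4 | bbbabaaaaabababababb
  23 |   3 | bbbbabaaaaabababababb

SA = [9, 10, 11, 12, 7, 13, 15, 17, 19, 0, 21, 2, 23, 8, 6, 14, 16, 18, 20, 1, 22, 5, 4, 3]
rank  pair      lcp
   1  s[9:],s[10:]  4  'aaaa'
   2  s[10:],s[11:]  3  'aaa'
   3  s[11:],s[12:]  2  'aa'
   4  s[12:],s[7:]  1  'a'
   5  s[7:],s[13:]  3  'aba'
   6  s[13:],s[15:]  8  'abababab'
   7  s[15:],s[17:]  6  'ababab'
   8  s[17:],s[19:]  4  'abab'
   9  s[19:],s[0:]  5  'ababb'
  10  s[0:],s[21:]  2  'ab'
  11  s[21:],s[2:]  3  'abb'
  12  s[2:],s[23:]  0  ''
  13  s[23:],s[8:]  1  'b'
  14  s[8:],s[6:]  2  'ba'
  15  s[6:],s[14:]  4  'baba'
  16  s[14:],s[16:]  7  'bababab'
  17  s[16:],s[18:]  5  'babab'
  18  s[18:],s[20:]  3  'bab'
  19  s[20:],s[1:]  4  'babb'
  20  s[1:],s[22:]  1  'b'
  21  s[22:],s[5:]  2  'bb'
  22  s[5:],s[4:]  2  'bb'
  23  s[4:],s[3:]  3  'bbb'

n(n+1)/2 = 24·25/2 = 300
Σ LCP = 0 + 4 + 3 + 2 + 1 + 3 + 8 + 6 + 4 + 5 + 2 + 3 + 0 + 1 + 2 + 4 + 7 + 5 + 3 + 4 + 1 + 2 + 2 + 3 = 75
distinct = 300 − 75 = 225

225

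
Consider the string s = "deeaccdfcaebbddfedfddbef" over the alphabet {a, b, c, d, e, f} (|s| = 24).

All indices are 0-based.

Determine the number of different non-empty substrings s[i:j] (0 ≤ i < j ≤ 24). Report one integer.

279

rank | idx | suffix
   0 |   3 | accdfcaebbddfedfddbef
   1 |   9 | aebbddfedfddbef
   2 |  11 | bbddfedfddbef
   3 |  12 | bddfedfddbef
   4 |  21 | bef
   5 |   8 | caebbddfedfddbef
   6 |   4 | ccdfcaebbddfedfddbef
   7 |   5 | cdfcaebbddfedfddbef
   8 |  20 | dbef
   9 |  19 | ddbef
  10 |  13 | ddfedfddbef
  11 |   0 | deeaccdfcaebbddfedfddbef
  12 |   6 | dfcaebbddfedfddbef
  13 |  17 | dfddbef
  14 |  14 | dfedfddbef
  15 |   2 | eaccdfcaebbddfedfddbef
  16 |  10 | ebbddfedfddbef
  17 |  16 | edfddbef
  18 |   1 | eeaccdfcaebbddfedfddbef
  19 |  22 | ef
  20 |  23 | f
  21 |   7 | fcaebbddfedfddbef
  22 |  18 | fddbef
  23 |  15 | fedfddbef

SA = [3, 9, 11, 12, 21, 8, 4, 5, 20, 19, 13, 0, 6, 17, 14, 2, 10, 16, 1, 22, 23, 7, 18, 15]
[i] adj suffixes → lcp
  [1] 3/9 → 1 ('a')
  [2] 9/11 → 0 ('')
  [3] 11/12 → 1 ('b')
  [4] 12/21 → 1 ('b')
  [5] 21/8 → 0 ('')
  [6] 8/4 → 1 ('c')
  [7] 4/5 → 1 ('c')
  [8] 5/20 → 0 ('')
  [9] 20/19 → 1 ('d')
  [10] 19/13 → 2 ('dd')
  [11] 13/0 → 1 ('d')
  [12] 0/6 → 1 ('d')
  [13] 6/17 → 2 ('df')
  [14] 17/14 → 2 ('df')
  [15] 14/2 → 0 ('')
  [16] 2/10 → 1 ('e')
  [17] 10/16 → 1 ('e')
  [18] 16/1 → 1 ('e')
  [19] 1/22 → 1 ('e')
  [20] 22/23 → 0 ('')
  [21] 23/7 → 1 ('f')
  [22] 7/18 → 1 ('f')
  [23] 18/15 → 1 ('f')

n(n+1)/2 = 24·25/2 = 300
Σ LCP = 0 + 1 + 0 + 1 + 1 + 0 + 1 + 1 + 0 + 1 + 2 + 1 + 1 + 2 + 2 + 0 + 1 + 1 + 1 + 1 + 0 + 1 + 1 + 1 = 21
distinct = 300 − 21 = 279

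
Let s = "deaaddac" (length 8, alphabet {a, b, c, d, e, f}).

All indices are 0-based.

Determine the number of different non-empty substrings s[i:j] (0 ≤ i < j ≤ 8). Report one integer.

rank→(start, suffix):
  0 → (2, 'aaddac')
  1 → (6, 'ac')
  2 → (3, 'addac')
  3 → (7, 'c')
  4 → (5, 'dac')
  5 → (4, 'ddac')
  6 → (0, 'deaaddac')
  7 → (1, 'eaaddac')

SA = [2, 6, 3, 7, 5, 4, 0, 1]
rank  pair      lcp
   1  s[2:],s[6:]  1  'a'
   2  s[6:],s[3:]  1  'a'
   3  s[3:],s[7:]  0  ''
   4  s[7:],s[5:]  0  ''
   5  s[5:],s[4:]  1  'd'
   6  s[4:],s[0:]  1  'd'
   7  s[0:],s[1:]  0  ''

n(n+1)/2 = 8·9/2 = 36
Σ LCP = 0 + 1 + 1 + 0 + 0 + 1 + 1 + 0 = 4
distinct = 36 − 4 = 32

32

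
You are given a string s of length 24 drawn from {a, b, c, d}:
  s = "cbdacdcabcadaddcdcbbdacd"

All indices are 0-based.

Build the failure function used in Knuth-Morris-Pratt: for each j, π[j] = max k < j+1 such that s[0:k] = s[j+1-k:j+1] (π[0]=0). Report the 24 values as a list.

[0, 0, 0, 0, 1, 0, 1, 0, 0, 1, 0, 0, 0, 0, 0, 1, 0, 1, 2, 0, 0, 0, 1, 0]

π[0] = 0
j=1 s[j]='b': π[1]=0 (border '')
j=2 s[j]='d': π[2]=0 (border '')
j=3 s[j]='a': π[3]=0 (border '')
j=4 s[j]='c': π[4]=1 (border 'c')
j=5 s[j]='d': k: 1→0; π[5]=0 (border '')
j=6 s[j]='c': π[6]=1 (border 'c')
j=7 s[j]='a': k: 1→0; π[7]=0 (border '')
j=8 s[j]='b': π[8]=0 (border '')
j=9 s[j]='c': π[9]=1 (border 'c')
j=10 s[j]='a': k: 1→0; π[10]=0 (border '')
j=11 s[j]='d': π[11]=0 (border '')
j=12 s[j]='a': π[12]=0 (border '')
j=13 s[j]='d': π[13]=0 (border '')
j=14 s[j]='d': π[14]=0 (border '')
j=15 s[j]='c': π[15]=1 (border 'c')
j=16 s[j]='d': k: 1→0; π[16]=0 (border '')
j=17 s[j]='c': π[17]=1 (border 'c')
j=18 s[j]='b': π[18]=2 (border 'cb')
j=19 s[j]='b': k: 2→0; π[19]=0 (border '')
j=20 s[j]='d': π[20]=0 (border '')
j=21 s[j]='a': π[21]=0 (border '')
j=22 s[j]='c': π[22]=1 (border 'c')
j=23 s[j]='d': k: 1→0; π[23]=0 (border '')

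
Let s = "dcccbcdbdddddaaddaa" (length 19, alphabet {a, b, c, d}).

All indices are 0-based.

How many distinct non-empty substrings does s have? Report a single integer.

sorted suffixes:
  #0 SA[0]=18  'a'
  #1 SA[1]=17  'aa'
  #2 SA[2]=13  'aaddaa'
  #3 SA[3]=14  'addaa'
  #4 SA[4]=4  'bcdbdddddaaddaa'
  #5 SA[5]=7  'bdddddaaddaa'
  #6 SA[6]=3  'cbcdbdddddaaddaa'
  #7 SA[7]=2  'ccbcdbdddddaaddaa'
  #8 SA[8]=1  'cccbcdbdddddaaddaa'
  #9 SA[9]=5  'cdbdddddaaddaa'
  #10 SA[10]=16  'daa'
  #11 SA[11]=12  'daaddaa'
  #12 SA[12]=6  'dbdddddaaddaa'
  #13 SA[13]=0  'dcccbcdbdddddaaddaa'
  #14 SA[14]=15  'ddaa'
  #15 SA[15]=11  'ddaaddaa'
  #16 SA[16]=10  'dddaaddaa'
  #17 SA[17]=9  'ddddaaddaa'
  #18 SA[18]=8  'dddddaaddaa'

SA = [18, 17, 13, 14, 4, 7, 3, 2, 1, 5, 16, 12, 6, 0, 15, 11, 10, 9, 8]
i: (SA[i-1],SA[i]) lcp shared
  1: (18,17) 1 'a'
  2: (17,13) 2 'aa'
  3: (13,14) 1 'a'
  4: (14,4) 0 ''
  5: (4,7) 1 'b'
  6: (7,3) 0 ''
  7: (3,2) 1 'c'
  8: (2,1) 2 'cc'
  9: (1,5) 1 'c'
  10: (5,16) 0 ''
  11: (16,12) 3 'daa'
  12: (12,6) 1 'd'
  13: (6,0) 1 'd'
  14: (0,15) 1 'd'
  15: (15,11) 4 'ddaa'
  16: (11,10) 2 'dd'
  17: (10,9) 3 'ddd'
  18: (9,8) 4 'dddd'

n(n+1)/2 = 19·20/2 = 190
Σ LCP = 0 + 1 + 2 + 1 + 0 + 1 + 0 + 1 + 2 + 1 + 0 + 3 + 1 + 1 + 1 + 4 + 2 + 3 + 4 = 28
distinct = 190 − 28 = 162

162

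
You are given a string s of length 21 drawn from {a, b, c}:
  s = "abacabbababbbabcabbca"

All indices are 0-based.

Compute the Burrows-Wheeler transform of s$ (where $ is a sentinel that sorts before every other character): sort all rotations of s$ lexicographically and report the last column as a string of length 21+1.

acb$cbcbbbabaabaababab

rank  rotation                last
    0  $abacabbababbbabcabbca  a
    1  a$abacabbababbbabcabbc  c
    2  ababbbabcabbca$abacabb  b
    3  abacabbababbbabcabbca$  $
    4  abbababbbabcabbca$abac  c
    5  abbbabcabbca$abacabbab  b
    6  abbca$abacabbababbbabc  c
    7  abcabbca$abacabbababbb  b
    8  acabbababbbabcabbca$ab  b
    9  bababbbabcabbca$abacab  b
   10  babbbabcabbca$abacabba  a
   11  babcabbca$abacabbababb  b
   12  bacabbababbbabcabbca$a  a
   13  bbababbbabcabbca$abaca  a
   14  bbabcabbca$abacabbabab  b
   15  bbbabcabbca$abacabbaba  a
   16  bbca$abacabbababbbabca  a
   17  bca$abacabbababbbabcab  b
   18  bcabbca$abacabbababbba  a
   19  ca$abacabbababbbabcabb  b
   20  cabbababbbabcabbca$aba  a
   21  cabbca$abacabbababbbab  b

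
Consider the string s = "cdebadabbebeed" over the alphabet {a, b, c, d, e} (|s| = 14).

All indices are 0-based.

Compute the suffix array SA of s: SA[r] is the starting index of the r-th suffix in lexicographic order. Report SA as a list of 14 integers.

[6, 4, 3, 7, 8, 10, 0, 13, 5, 1, 2, 9, 12, 11]

sorted suffixes:
  #0 SA[0]=6  'abbebeed'
  #1 SA[1]=4  'adabbebeed'
  #2 SA[2]=3  'badabbebeed'
  #3 SA[3]=7  'bbebeed'
  #4 SA[4]=8  'bebeed'
  #5 SA[5]=10  'beed'
  #6 SA[6]=0  'cdebadabbebeed'
  #7 SA[7]=13  'd'
  #8 SA[8]=5  'dabbebeed'
  #9 SA[9]=1  'debadabbebeed'
  #10 SA[10]=2  'ebadabbebeed'
  #11 SA[11]=9  'ebeed'
  #12 SA[12]=12  'ed'
  #13 SA[13]=11  'eed'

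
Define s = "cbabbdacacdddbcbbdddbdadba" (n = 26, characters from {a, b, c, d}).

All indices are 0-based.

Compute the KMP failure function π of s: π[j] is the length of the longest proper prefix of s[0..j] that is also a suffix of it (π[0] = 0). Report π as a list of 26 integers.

π[0] = 0
j=1 s[j]='b': π[1]=0 (border '')
j=2 s[j]='a': π[2]=0 (border '')
j=3 s[j]='b': π[3]=0 (border '')
j=4 s[j]='b': π[4]=0 (border '')
j=5 s[j]='d': π[5]=0 (border '')
j=6 s[j]='a': π[6]=0 (border '')
j=7 s[j]='c': π[7]=1 (border 'c')
j=8 s[j]='a': k: 1→0; π[8]=0 (border '')
j=9 s[j]='c': π[9]=1 (border 'c')
j=10 s[j]='d': k: 1→0; π[10]=0 (border '')
j=11 s[j]='d': π[11]=0 (border '')
j=12 s[j]='d': π[12]=0 (border '')
j=13 s[j]='b': π[13]=0 (border '')
j=14 s[j]='c': π[14]=1 (border 'c')
j=15 s[j]='b': π[15]=2 (border 'cb')
j=16 s[j]='b': k: 2→0; π[16]=0 (border '')
j=17 s[j]='d': π[17]=0 (border '')
j=18 s[j]='d': π[18]=0 (border '')
j=19 s[j]='d': π[19]=0 (border '')
j=20 s[j]='b': π[20]=0 (border '')
j=21 s[j]='d': π[21]=0 (border '')
j=22 s[j]='a': π[22]=0 (border '')
j=23 s[j]='d': π[23]=0 (border '')
j=24 s[j]='b': π[24]=0 (border '')
j=25 s[j]='a': π[25]=0 (border '')

[0, 0, 0, 0, 0, 0, 0, 1, 0, 1, 0, 0, 0, 0, 1, 2, 0, 0, 0, 0, 0, 0, 0, 0, 0, 0]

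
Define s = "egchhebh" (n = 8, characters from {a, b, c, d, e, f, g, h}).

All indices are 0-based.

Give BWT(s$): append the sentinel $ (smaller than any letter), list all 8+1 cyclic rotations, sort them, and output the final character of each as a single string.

rank  rotation   last
    0  $egchhebh  h
    1  bh$egchhe  e
    2  chhebh$eg  g
    3  ebh$egchh  h
    4  egchhebh$  $
    5  gchhebh$e  e
    6  h$egchheb  b
    7  hebh$egch  h
    8  hhebh$egc  c

hegh$ebhc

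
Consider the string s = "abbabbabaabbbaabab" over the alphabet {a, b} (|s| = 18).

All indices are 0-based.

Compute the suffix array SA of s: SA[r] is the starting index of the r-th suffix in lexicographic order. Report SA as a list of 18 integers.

sorted suffixes:
  #0 SA[0]=13  'aabab'
  #1 SA[1]=8  'aabbbaabab'
  #2 SA[2]=16  'ab'
  #3 SA[3]=6  'abaabbbaabab'
  #4 SA[4]=14  'abab'
  #5 SA[5]=3  'abbabaabbbaabab'
  #6 SA[6]=0  'abbabbabaabbbaabab'
  #7 SA[7]=9  'abbbaabab'
  #8 SA[8]=17  'b'
  #9 SA[9]=12  'baabab'
  #10 SA[10]=7  'baabbbaabab'
  #11 SA[11]=15  'bab'
  #12 SA[12]=5  'babaabbbaabab'
  #13 SA[13]=2  'babbabaabbbaabab'
  #14 SA[14]=11  'bbaabab'
  #15 SA[15]=4  'bbabaabbbaabab'
  #16 SA[16]=1  'bbabbabaabbbaabab'
  #17 SA[17]=10  'bbbaabab'

[13, 8, 16, 6, 14, 3, 0, 9, 17, 12, 7, 15, 5, 2, 11, 4, 1, 10]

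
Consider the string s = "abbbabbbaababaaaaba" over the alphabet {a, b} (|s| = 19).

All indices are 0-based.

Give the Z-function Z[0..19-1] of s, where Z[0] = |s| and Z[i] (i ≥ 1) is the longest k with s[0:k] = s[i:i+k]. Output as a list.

[19, 0, 0, 0, 5, 0, 0, 0, 1, 2, 0, 2, 0, 1, 1, 1, 2, 0, 1]

Z[0]=19
i=1: outside box; Z[1]=0
i=2: outside box; Z[2]=0
i=3: outside box; Z[3]=0
i=4: outside box; Z[4]=5 grow→box=[4,9)
i=5: min(r-i=4, Z[1]=0)=0; Z[5]=0
i=6: min(r-i=3, Z[2]=0)=0; Z[6]=0
i=7: min(r-i=2, Z[3]=0)=0; Z[7]=0
i=8: min(r-i=1, Z[4]=5)=1; Z[8]=1
i=9: outside box; Z[9]=2 grow→box=[9,11)
i=10: min(r-i=1, Z[1]=0)=0; Z[10]=0
i=11: outside box; Z[11]=2 grow→box=[11,13)
i=12: min(r-i=1, Z[1]=0)=0; Z[12]=0
i=13: outside box; Z[13]=1 grow→box=[13,14)
i=14: outside box; Z[14]=1 grow→box=[14,15)
i=15: outside box; Z[15]=1 grow→box=[15,16)
i=16: outside box; Z[16]=2 grow→box=[16,18)
i=17: min(r-i=1, Z[1]=0)=0; Z[17]=0
i=18: outside box; Z[18]=1 grow→box=[18,19)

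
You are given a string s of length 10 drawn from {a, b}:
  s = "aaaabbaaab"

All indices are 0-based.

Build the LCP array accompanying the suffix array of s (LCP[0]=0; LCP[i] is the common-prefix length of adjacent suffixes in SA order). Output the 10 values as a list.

[0, 3, 4, 2, 3, 1, 2, 0, 1, 1]

sorted suffixes:
  #0 SA[0]=0  'aaaabbaaab'
  #1 SA[1]=6  'aaab'
  #2 SA[2]=1  'aaabbaaab'
  #3 SA[3]=7  'aab'
  #4 SA[4]=2  'aabbaaab'
  #5 SA[5]=8  'ab'
  #6 SA[6]=3  'abbaaab'
  #7 SA[7]=9  'b'
  #8 SA[8]=5  'baaab'
  #9 SA[9]=4  'bbaaab'

SA = [0, 6, 1, 7, 2, 8, 3, 9, 5, 4]
rank  pair      lcp
   1  s[0:],s[6:]  3  'aaa'
   2  s[6:],s[1:]  4  'aaab'
   3  s[1:],s[7:]  2  'aa'
   4  s[7:],s[2:]  3  'aab'
   5  s[2:],s[8:]  1  'a'
   6  s[8:],s[3:]  2  'ab'
   7  s[3:],s[9:]  0  ''
   8  s[9:],s[5:]  1  'b'
   9  s[5:],s[4:]  1  'b'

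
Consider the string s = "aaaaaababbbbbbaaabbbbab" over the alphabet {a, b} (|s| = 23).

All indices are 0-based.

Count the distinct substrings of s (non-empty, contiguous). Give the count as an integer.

212

rank→(start, suffix):
  0 → (0, 'aaaaaababbbbbbaaabbbbab')
  1 → (1, 'aaaaababbbbbbaaabbbbab')
  2 → (2, 'aaaababbbbbbaaabbbbab')
  3 → (3, 'aaababbbbbbaaabbbbab')
  4 → (14, 'aaabbbbab')
  5 → (4, 'aababbbbbbaaabbbbab')
  6 → (15, 'aabbbbab')
  7 → (21, 'ab')
  8 → (5, 'ababbbbbbaaabbbbab')
  9 → (16, 'abbbbab')
  10 → (7, 'abbbbbbaaabbbbab')
  11 → (22, 'b')
  12 → (13, 'baaabbbbab')
  13 → (20, 'bab')
  14 → (6, 'babbbbbbaaabbbbab')
  15 → (12, 'bbaaabbbbab')
  16 → (19, 'bbab')
  17 → (11, 'bbbaaabbbbab')
  18 → (18, 'bbbab')
  19 → (10, 'bbbbaaabbbbab')
  20 → (17, 'bbbbab')
  21 → (9, 'bbbbbaaabbbbab')
  22 → (8, 'bbbbbbaaabbbbab')

SA = [0, 1, 2, 3, 14, 4, 15, 21, 5, 16, 7, 22, 13, 20, 6, 12, 19, 11, 18, 10, 17, 9, 8]
rank  pair      lcp
   1  s[0:],s[1:]  5  'aaaaa'
   2  s[1:],s[2:]  4  'aaaa'
   3  s[2:],s[3:]  3  'aaa'
   4  s[3:],s[14:]  4  'aaab'
   5  s[14:],s[4:]  2  'aa'
   6  s[4:],s[15:]  3  'aab'
   7  s[15:],s[21:]  1  'a'
   8  s[21:],s[5:]  2  'ab'
   9  s[5:],s[16:]  2  'ab'
  10  s[16:],s[7:]  5  'abbbb'
  11  s[7:],s[22:]  0  ''
  12  s[22:],s[13:]  1  'b'
  13  s[13:],s[20:]  2  'ba'
  14  s[20:],s[6:]  3  'bab'
  15  s[6:],s[12:]  1  'b'
  16  s[12:],s[19:]  3  'bba'
  17  s[19:],s[11:]  2  'bb'
  18  s[11:],s[18:]  4  'bbba'
  19  s[18:],s[10:]  3  'bbb'
  20  s[10:],s[17:]  5  'bbbba'
  21  s[17:],s[9:]  4  'bbbb'
  22  s[9:],s[8:]  5  'bbbbb'

n(n+1)/2 = 23·24/2 = 276
Σ LCP = 0 + 5 + 4 + 3 + 4 + 2 + 3 + 1 + 2 + 2 + 5 + 0 + 1 + 2 + 3 + 1 + 3 + 2 + 4 + 3 + 5 + 4 + 5 = 64
distinct = 276 − 64 = 212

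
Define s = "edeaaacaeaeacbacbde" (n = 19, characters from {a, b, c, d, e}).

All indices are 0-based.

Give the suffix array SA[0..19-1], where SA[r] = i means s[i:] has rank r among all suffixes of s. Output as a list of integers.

sorted suffixes:
  #0 SA[0]=3  'aaacaeaeacbacbde'
  #1 SA[1]=4  'aacaeaeacbacbde'
  #2 SA[2]=5  'acaeaeacbacbde'
  #3 SA[3]=11  'acbacbde'
  #4 SA[4]=14  'acbde'
  #5 SA[5]=9  'aeacbacbde'
  #6 SA[6]=7  'aeaeacbacbde'
  #7 SA[7]=13  'bacbde'
  #8 SA[8]=16  'bde'
  #9 SA[9]=6  'caeaeacbacbde'
  #10 SA[10]=12  'cbacbde'
  #11 SA[11]=15  'cbde'
  #12 SA[12]=17  'de'
  #13 SA[13]=1  'deaaacaeaeacbacbde'
  #14 SA[14]=18  'e'
  #15 SA[15]=2  'eaaacaeaeacbacbde'
  #16 SA[16]=10  'eacbacbde'
  #17 SA[17]=8  'eaeacbacbde'
  #18 SA[18]=0  'edeaaacaeaeacbacbde'

[3, 4, 5, 11, 14, 9, 7, 13, 16, 6, 12, 15, 17, 1, 18, 2, 10, 8, 0]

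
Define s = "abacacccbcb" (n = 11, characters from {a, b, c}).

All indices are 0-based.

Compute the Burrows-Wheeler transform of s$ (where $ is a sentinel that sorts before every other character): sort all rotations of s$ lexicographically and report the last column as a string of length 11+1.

rank  rotation      last
    0  $abacacccbcb  b
    1  abacacccbcb$  $
    2  acacccbcb$ab  b
    3  acccbcb$abac  c
    4  b$abacacccbc  c
    5  bacacccbcb$a  a
    6  bcb$abacaccc  c
    7  cacccbcb$aba  a
    8  cb$abacacccb  b
    9  cbcb$abacacc  c
   10  ccbcb$abacac  c
   11  cccbcb$abaca  a

b$bccacabcca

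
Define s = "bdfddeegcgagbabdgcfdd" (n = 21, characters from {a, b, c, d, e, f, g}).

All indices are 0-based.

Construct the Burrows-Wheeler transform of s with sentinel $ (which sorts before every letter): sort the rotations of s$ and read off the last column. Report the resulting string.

dbgg$aggdffdbbdecdcade

rank  rotation                last
    0  $bdfddeegcgagbabdgcfdd  d
    1  abdgcfdd$bdfddeegcgagb  b
    2  agbabdgcfdd$bdfddeegcg  g
    3  babdgcfdd$bdfddeegcgag  g
    4  bdfddeegcgagbabdgcfdd$  $
    5  bdgcfdd$bdfddeegcgagba  a
    6  cfdd$bdfddeegcgagbabdg  g
    7  cgagbabdgcfdd$bdfddeeg  g
    8  d$bdfddeegcgagbabdgcfd  d
    9  dd$bdfddeegcgagbabdgcf  f
   10  ddeegcgagbabdgcfdd$bdf  f
   11  deegcgagbabdgcfdd$bdfd  d
   12  dfddeegcgagbabdgcfdd$b  b
   13  dgcfdd$bdfddeegcgagbab  b
   14  eegcgagbabdgcfdd$bdfdd  d
   15  egcgagbabdgcfdd$bdfdde  e
   16  fdd$bdfddeegcgagbabdgc  c
   17  fddeegcgagbabdgcfdd$bd  d
   18  gagbabdgcfdd$bdfddeegc  c
   19  gbabdgcfdd$bdfddeegcga  a
   20  gcfdd$bdfddeegcgagbabd  d
   21  gcgagbabdgcfdd$bdfddee  e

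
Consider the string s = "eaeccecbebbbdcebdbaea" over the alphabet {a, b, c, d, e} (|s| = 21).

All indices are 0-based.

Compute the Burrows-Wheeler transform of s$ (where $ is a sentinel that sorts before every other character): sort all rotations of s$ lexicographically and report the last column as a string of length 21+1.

rank  rotation                last
    0  $eaeccecbebbbdcebdbaea  a
    1  a$eaeccecbebbbdcebdbae  e
    2  aea$eaeccecbebbbdcebdb  b
    3  aeccecbebbbdcebdbaea$e  e
    4  baea$eaeccecbebbbdcebd  d
    5  bbbdcebdbaea$eaeccecbe  e
    6  bbdcebdbaea$eaeccecbeb  b
    7  bdbaea$eaeccecbebbbdce  e
    8  bdcebdbaea$eaeccecbebb  b
    9  bebbbdcebdbaea$eaeccec  c
   10  cbebbbdcebdbaea$eaecce  e
   11  ccecbebbbdcebdbaea$eae  e
   12  cebdbaea$eaeccecbebbbd  d
   13  cecbebbbdcebdbaea$eaec  c
   14  dbaea$eaeccecbebbbdceb  b
   15  dcebdbaea$eaeccecbebbb  b
   16  ea$eaeccecbebbbdcebdba  a
   17  eaeccecbebbbdcebdbaea$  $
   18  ebbbdcebdbaea$eaeccecb  b
   19  ebdbaea$eaeccecbebbbdc  c
   20  ecbebbbdcebdbaea$eaecc  c
   21  eccecbebbbdcebdbaea$ea  a

aebedebebceedcbba$bcca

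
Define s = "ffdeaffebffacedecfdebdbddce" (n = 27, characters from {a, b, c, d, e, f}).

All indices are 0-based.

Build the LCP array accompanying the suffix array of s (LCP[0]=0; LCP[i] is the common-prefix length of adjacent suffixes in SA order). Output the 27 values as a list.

rank→(start, suffix):
  0 → (11, 'acedecfdebdbddce')
  1 → (4, 'affebffacedecfdebdbddce')
  2 → (20, 'bdbddce')
  3 → (22, 'bddce')
  4 → (8, 'bffacedecfdebdbddce')
  5 → (25, 'ce')
  6 → (12, 'cedecfdebdbddce')
  7 → (16, 'cfdebdbddce')
  8 → (21, 'dbddce')
  9 → (24, 'dce')
  10 → (23, 'ddce')
  11 → (2, 'deaffebffacedecfdebdbddce')
  12 → (18, 'debdbddce')
  13 → (14, 'decfdebdbddce')
  14 → (26, 'e')
  15 → (3, 'eaffebffacedecfdebdbddce')
  16 → (19, 'ebdbddce')
  17 → (7, 'ebffacedecfdebdbddce')
  18 → (15, 'ecfdebdbddce')
  19 → (13, 'edecfdebdbddce')
  20 → (10, 'facedecfdebdbddce')
  21 → (1, 'fdeaffebffacedecfdebdbddce')
  22 → (17, 'fdebdbddce')
  23 → (6, 'febffacedecfdebdbddce')
  24 → (9, 'ffacedecfdebdbddce')
  25 → (0, 'ffdeaffebffacedecfdebdbddce')
  26 → (5, 'ffebffacedecfdebdbddce')

SA = [11, 4, 20, 22, 8, 25, 12, 16, 21, 24, 23, 2, 18, 14, 26, 3, 19, 7, 15, 13, 10, 1, 17, 6, 9, 0, 5]
[i] adj suffixes → lcp
  [1] 11/4 → 1 ('a')
  [2] 4/20 → 0 ('')
  [3] 20/22 → 2 ('bd')
  [4] 22/8 → 1 ('b')
  [5] 8/25 → 0 ('')
  [6] 25/12 → 2 ('ce')
  [7] 12/16 → 1 ('c')
  [8] 16/21 → 0 ('')
  [9] 21/24 → 1 ('d')
  [10] 24/23 → 1 ('d')
  [11] 23/2 → 1 ('d')
  [12] 2/18 → 2 ('de')
  [13] 18/14 → 2 ('de')
  [14] 14/26 → 0 ('')
  [15] 26/3 → 1 ('e')
  [16] 3/19 → 1 ('e')
  [17] 19/7 → 2 ('eb')
  [18] 7/15 → 1 ('e')
  [19] 15/13 → 1 ('e')
  [20] 13/10 → 0 ('')
  [21] 10/1 → 1 ('f')
  [22] 1/17 → 3 ('fde')
  [23] 17/6 → 1 ('f')
  [24] 6/9 → 1 ('f')
  [25] 9/0 → 2 ('ff')
  [26] 0/5 → 2 ('ff')

[0, 1, 0, 2, 1, 0, 2, 1, 0, 1, 1, 1, 2, 2, 0, 1, 1, 2, 1, 1, 0, 1, 3, 1, 1, 2, 2]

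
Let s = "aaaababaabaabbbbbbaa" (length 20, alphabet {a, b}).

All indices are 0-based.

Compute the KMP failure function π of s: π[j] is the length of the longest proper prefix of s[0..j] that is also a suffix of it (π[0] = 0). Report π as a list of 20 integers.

[0, 1, 2, 3, 0, 1, 0, 1, 2, 0, 1, 2, 0, 0, 0, 0, 0, 0, 1, 2]

π[0] = 0
j=1 s[j]='a': π[1]=1 (border 'a')
j=2 s[j]='a': π[2]=2 (border 'aa')
j=3 s[j]='a': π[3]=3 (border 'aaa')
j=4 s[j]='b': k: 3→2→1→0; π[4]=0 (border '')
j=5 s[j]='a': π[5]=1 (border 'a')
j=6 s[j]='b': k: 1→0; π[6]=0 (border '')
j=7 s[j]='a': π[7]=1 (border 'a')
j=8 s[j]='a': π[8]=2 (border 'aa')
j=9 s[j]='b': k: 2→1→0; π[9]=0 (border '')
j=10 s[j]='a': π[10]=1 (border 'a')
j=11 s[j]='a': π[11]=2 (border 'aa')
j=12 s[j]='b': k: 2→1→0; π[12]=0 (border '')
j=13 s[j]='b': π[13]=0 (border '')
j=14 s[j]='b': π[14]=0 (border '')
j=15 s[j]='b': π[15]=0 (border '')
j=16 s[j]='b': π[16]=0 (border '')
j=17 s[j]='b': π[17]=0 (border '')
j=18 s[j]='a': π[18]=1 (border 'a')
j=19 s[j]='a': π[19]=2 (border 'aa')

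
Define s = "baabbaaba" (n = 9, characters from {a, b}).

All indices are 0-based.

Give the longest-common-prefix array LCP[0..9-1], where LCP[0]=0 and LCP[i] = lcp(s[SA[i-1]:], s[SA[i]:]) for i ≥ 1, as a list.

sorted suffixes:
  #0 SA[0]=8  'a'
  #1 SA[1]=5  'aaba'
  #2 SA[2]=1  'aabbaaba'
  #3 SA[3]=6  'aba'
  #4 SA[4]=2  'abbaaba'
  #5 SA[5]=7  'ba'
  #6 SA[6]=4  'baaba'
  #7 SA[7]=0  'baabbaaba'
  #8 SA[8]=3  'bbaaba'

SA = [8, 5, 1, 6, 2, 7, 4, 0, 3]
[i] adj suffixes → lcp
  [1] 8/5 → 1 ('a')
  [2] 5/1 → 3 ('aab')
  [3] 1/6 → 1 ('a')
  [4] 6/2 → 2 ('ab')
  [5] 2/7 → 0 ('')
  [6] 7/4 → 2 ('ba')
  [7] 4/0 → 4 ('baab')
  [8] 0/3 → 1 ('b')

[0, 1, 3, 1, 2, 0, 2, 4, 1]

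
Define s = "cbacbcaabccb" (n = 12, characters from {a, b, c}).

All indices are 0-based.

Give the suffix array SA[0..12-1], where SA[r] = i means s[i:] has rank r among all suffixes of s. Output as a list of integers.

sorted suffixes:
  #0 SA[0]=6  'aabccb'
  #1 SA[1]=7  'abccb'
  #2 SA[2]=2  'acbcaabccb'
  #3 SA[3]=11  'b'
  #4 SA[4]=1  'bacbcaabccb'
  #5 SA[5]=4  'bcaabccb'
  #6 SA[6]=8  'bccb'
  #7 SA[7]=5  'caabccb'
  #8 SA[8]=10  'cb'
  #9 SA[9]=0  'cbacbcaabccb'
  #10 SA[10]=3  'cbcaabccb'
  #11 SA[11]=9  'ccb'

[6, 7, 2, 11, 1, 4, 8, 5, 10, 0, 3, 9]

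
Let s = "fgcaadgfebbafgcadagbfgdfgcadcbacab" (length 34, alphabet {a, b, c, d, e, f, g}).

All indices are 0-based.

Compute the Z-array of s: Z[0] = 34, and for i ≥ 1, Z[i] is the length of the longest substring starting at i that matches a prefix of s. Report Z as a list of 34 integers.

[34, 0, 0, 0, 0, 0, 0, 1, 0, 0, 0, 0, 4, 0, 0, 0, 0, 0, 0, 0, 2, 0, 0, 4, 0, 0, 0, 0, 0, 0, 0, 0, 0, 0]

Z[0]=34
i=1: outside box; Z[1]=0
i=2: outside box; Z[2]=0
i=3: outside box; Z[3]=0
i=4: outside box; Z[4]=0
i=5: outside box; Z[5]=0
i=6: outside box; Z[6]=0
i=7: outside box; Z[7]=1 scan→box=[7,8)
i=8: outside box; Z[8]=0
i=9: outside box; Z[9]=0
i=10: outside box; Z[10]=0
i=11: outside box; Z[11]=0
i=12: outside box; Z[12]=4 scan→box=[12,16)
i=13: min(r-i=3, Z[1]=0)=0; Z[13]=0
i=14: min(r-i=2, Z[2]=0)=0; Z[14]=0
i=15: min(r-i=1, Z[3]=0)=0; Z[15]=0
i=16: outside box; Z[16]=0
i=17: outside box; Z[17]=0
i=18: outside box; Z[18]=0
i=19: outside box; Z[19]=0
i=20: outside box; Z[20]=2 scan→box=[20,22)
i=21: min(r-i=1, Z[1]=0)=0; Z[21]=0
i=22: outside box; Z[22]=0
i=23: outside box; Z[23]=4 scan→box=[23,27)
i=24: min(r-i=3, Z[1]=0)=0; Z[24]=0
i=25: min(r-i=2, Z[2]=0)=0; Z[25]=0
i=26: min(r-i=1, Z[3]=0)=0; Z[26]=0
i=27: outside box; Z[27]=0
i=28: outside box; Z[28]=0
i=29: outside box; Z[29]=0
i=30: outside box; Z[30]=0
i=31: outside box; Z[31]=0
i=32: outside box; Z[32]=0
i=33: outside box; Z[33]=0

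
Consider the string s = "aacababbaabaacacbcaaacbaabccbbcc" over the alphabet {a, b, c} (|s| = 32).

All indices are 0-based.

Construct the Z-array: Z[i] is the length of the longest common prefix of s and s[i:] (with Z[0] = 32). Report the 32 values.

[32, 1, 0, 1, 0, 1, 0, 0, 2, 1, 0, 4, 1, 0, 1, 0, 0, 0, 2, 3, 1, 0, 0, 2, 1, 0, 0, 0, 0, 0, 0, 0]

Z[0]=32
i=1: i≥r, start 0; Z[1]=1 scan→box=[1,2)
i=2: i≥r, start 0; Z[2]=0
i=3: i≥r, start 0; Z[3]=1 scan→box=[3,4)
i=4: i≥r, start 0; Z[4]=0
i=5: i≥r, start 0; Z[5]=1 scan→box=[5,6)
i=6: i≥r, start 0; Z[6]=0
i=7: i≥r, start 0; Z[7]=0
i=8: i≥r, start 0; Z[8]=2 scan→box=[8,10)
i=9: min(r-i=1, Z[1]=1)=1; Z[9]=1
i=10: i≥r, start 0; Z[10]=0
i=11: i≥r, start 0; Z[11]=4 scan→box=[11,15)
i=12: min(r-i=3, Z[1]=1)=1; Z[12]=1
i=13: min(r-i=2, Z[2]=0)=0; Z[13]=0
i=14: min(r-i=1, Z[3]=1)=1; Z[14]=1
i=15: i≥r, start 0; Z[15]=0
i=16: i≥r, start 0; Z[16]=0
i=17: i≥r, start 0; Z[17]=0
i=18: i≥r, start 0; Z[18]=2 scan→box=[18,20)
i=19: min(r-i=1, Z[1]=1)=1; Z[19]=3 scan→box=[19,22)
i=20: min(r-i=2, Z[1]=1)=1; Z[20]=1
i=21: min(r-i=1, Z[2]=0)=0; Z[21]=0
i=22: i≥r, start 0; Z[22]=0
i=23: i≥r, start 0; Z[23]=2 scan→box=[23,25)
i=24: min(r-i=1, Z[1]=1)=1; Z[24]=1
i=25: i≥r, start 0; Z[25]=0
i=26: i≥r, start 0; Z[26]=0
i=27: i≥r, start 0; Z[27]=0
i=28: i≥r, start 0; Z[28]=0
i=29: i≥r, start 0; Z[29]=0
i=30: i≥r, start 0; Z[30]=0
i=31: i≥r, start 0; Z[31]=0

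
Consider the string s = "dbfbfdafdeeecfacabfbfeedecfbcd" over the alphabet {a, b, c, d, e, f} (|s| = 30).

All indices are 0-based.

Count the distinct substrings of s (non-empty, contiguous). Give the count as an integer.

426

sorted suffixes:
  #0 SA[0]=16  'abfbfeedecfbcd'
  #1 SA[1]=14  'acabfbfeedecfbcd'
  #2 SA[2]=6  'afdeeecfacabfbfeedecfbcd'
  #3 SA[3]=27  'bcd'
  #4 SA[4]=1  'bfbfdafdeeecfacabfbfeedecfbcd'
  #5 SA[5]=17  'bfbfeedecfbcd'
  #6 SA[6]=3  'bfdafdeeecfacabfbfeedecfbcd'
  #7 SA[7]=19  'bfeedecfbcd'
  #8 SA[8]=15  'cabfbfeedecfbcd'
  #9 SA[9]=28  'cd'
  #10 SA[10]=12  'cfacabfbfeedecfbcd'
  #11 SA[11]=25  'cfbcd'
  #12 SA[12]=29  'd'
  #13 SA[13]=5  'dafdeeecfacabfbfeedecfbcd'
  #14 SA[14]=0  'dbfbfdafdeeecfacabfbfeedecfbcd'
  #15 SA[15]=23  'decfbcd'
  #16 SA[16]=8  'deeecfacabfbfeedecfbcd'
  #17 SA[17]=11  'ecfacabfbfeedecfbcd'
  #18 SA[18]=24  'ecfbcd'
  #19 SA[19]=22  'edecfbcd'
  #20 SA[20]=10  'eecfacabfbfeedecfbcd'
  #21 SA[21]=21  'eedecfbcd'
  #22 SA[22]=9  'eeecfacabfbfeedecfbcd'
  #23 SA[23]=13  'facabfbfeedecfbcd'
  #24 SA[24]=26  'fbcd'
  #25 SA[25]=2  'fbfdafdeeecfacabfbfeedecfbcd'
  #26 SA[26]=18  'fbfeedecfbcd'
  #27 SA[27]=4  'fdafdeeecfacabfbfeedecfbcd'
  #28 SA[28]=7  'fdeeecfacabfbfeedecfbcd'
  #29 SA[29]=20  'feedecfbcd'

SA = [16, 14, 6, 27, 1, 17, 3, 19, 15, 28, 12, 25, 29, 5, 0, 23, 8, 11, 24, 22, 10, 21, 9, 13, 26, 2, 18, 4, 7, 20]
i: (SA[i-1],SA[i]) lcp shared
  1: (16,14) 1 'a'
  2: (14,6) 1 'a'
  3: (6,27) 0 ''
  4: (27,1) 1 'b'
  5: (1,17) 4 'bfbf'
  6: (17,3) 2 'bf'
  7: (3,19) 2 'bf'
  8: (19,15) 0 ''
  9: (15,28) 1 'c'
  10: (28,12) 1 'c'
  11: (12,25) 2 'cf'
  12: (25,29) 0 ''
  13: (29,5) 1 'd'
  14: (5,0) 1 'd'
  15: (0,23) 1 'd'
  16: (23,8) 2 'de'
  17: (8,11) 0 ''
  18: (11,24) 3 'ecf'
  19: (24,22) 1 'e'
  20: (22,10) 1 'e'
  21: (10,21) 2 'ee'
  22: (21,9) 2 'ee'
  23: (9,13) 0 ''
  24: (13,26) 1 'f'
  25: (26,2) 2 'fb'
  26: (2,18) 3 'fbf'
  27: (18,4) 1 'f'
  28: (4,7) 2 'fd'
  29: (7,20) 1 'f'

n(n+1)/2 = 30·31/2 = 465
Σ LCP = 0 + 1 + 1 + 0 + 1 + 4 + 2 + 2 + 0 + 1 + 1 + 2 + 0 + 1 + 1 + 1 + 2 + 0 + 3 + 1 + 1 + 2 + 2 + 0 + 1 + 2 + 3 + 1 + 2 + 1 = 39
distinct = 465 − 39 = 426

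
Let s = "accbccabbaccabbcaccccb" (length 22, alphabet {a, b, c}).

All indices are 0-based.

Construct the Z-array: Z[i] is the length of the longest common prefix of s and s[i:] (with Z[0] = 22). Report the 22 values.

Z[0]=22
i=1: fresh scan; Z[1]=0
i=2: fresh scan; Z[2]=0
i=3: fresh scan; Z[3]=0
i=4: fresh scan; Z[4]=0
i=5: fresh scan; Z[5]=0
i=6: fresh scan; Z[6]=1 grow→box=[6,7)
i=7: fresh scan; Z[7]=0
i=8: fresh scan; Z[8]=0
i=9: fresh scan; Z[9]=3 grow→box=[9,12)
i=10: min(r-i=2, Z[1]=0)=0; Z[10]=0
i=11: min(r-i=1, Z[2]=0)=0; Z[11]=0
i=12: fresh scan; Z[12]=1 grow→box=[12,13)
i=13: fresh scan; Z[13]=0
i=14: fresh scan; Z[14]=0
i=15: fresh scan; Z[15]=0
i=16: fresh scan; Z[16]=3 grow→box=[16,19)
i=17: min(r-i=2, Z[1]=0)=0; Z[17]=0
i=18: min(r-i=1, Z[2]=0)=0; Z[18]=0
i=19: fresh scan; Z[19]=0
i=20: fresh scan; Z[20]=0
i=21: fresh scan; Z[21]=0

[22, 0, 0, 0, 0, 0, 1, 0, 0, 3, 0, 0, 1, 0, 0, 0, 3, 0, 0, 0, 0, 0]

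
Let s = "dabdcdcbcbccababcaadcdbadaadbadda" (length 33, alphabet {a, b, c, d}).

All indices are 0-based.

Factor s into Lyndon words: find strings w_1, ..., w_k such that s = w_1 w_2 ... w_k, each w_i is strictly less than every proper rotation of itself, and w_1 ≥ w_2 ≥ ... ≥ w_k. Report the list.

emit factor 1: 'd' (i=0, period=1)
emit factor 2: 'abdcdcbcbcc' (i=1, period=11)
emit factor 3: 'ababc' (i=12, period=5)
emit factor 4: 'aadcdbad' (i=17, period=8)
emit factor 5: 'aadbadd' (i=25, period=7)
emit factor 6: 'a' (i=32, period=1)

["d", "abdcdcbcbcc", "ababc", "aadcdbad", "aadbadd", "a"]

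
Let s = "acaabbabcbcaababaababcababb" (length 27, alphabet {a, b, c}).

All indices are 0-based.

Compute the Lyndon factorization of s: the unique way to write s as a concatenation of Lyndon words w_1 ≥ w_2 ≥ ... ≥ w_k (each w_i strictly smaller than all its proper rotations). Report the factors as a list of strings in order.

emit factor 1: 'ac' (i=0, period=2)
emit factor 2: 'aabbabcbc' (i=2, period=9)
emit factor 3: 'aababaababcababb' (i=11, period=16)

["ac", "aabbabcbc", "aababaababcababb"]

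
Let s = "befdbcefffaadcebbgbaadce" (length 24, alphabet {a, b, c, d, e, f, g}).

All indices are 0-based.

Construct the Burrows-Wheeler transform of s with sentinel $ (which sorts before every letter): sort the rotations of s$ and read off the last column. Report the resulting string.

rank  rotation                   last
    0  $befdbcefffaadcebbgbaadce  e
    1  aadce$befdbcefffaadcebbgb  b
    2  aadcebbgbaadce$befdbcefff  f
    3  adce$befdbcefffaadcebbgba  a
    4  adcebbgbaadce$befdbcefffa  a
    5  baadce$befdbcefffaadcebbg  g
    6  bbgbaadce$befdbcefffaadce  e
    7  bcefffaadcebbgbaadce$befd  d
    8  befdbcefffaadcebbgbaadce$  $
    9  bgbaadce$befdbcefffaadceb  b
   10  ce$befdbcefffaadcebbgbaad  d
   11  cebbgbaadce$befdbcefffaad  d
   12  cefffaadcebbgbaadce$befdb  b
   13  dbcefffaadcebbgbaadce$bef  f
   14  dce$befdbcefffaadcebbgbaa  a
   15  dcebbgbaadce$befdbcefffaa  a
   16  e$befdbcefffaadcebbgbaadc  c
   17  ebbgbaadce$befdbcefffaadc  c
   18  efdbcefffaadcebbgbaadce$b  b
   19  efffaadcebbgbaadce$befdbc  c
   20  faadcebbgbaadce$befdbceff  f
   21  fdbcefffaadcebbgbaadce$be  e
   22  ffaadcebbgbaadce$befdbcef  f
   23  fffaadcebbgbaadce$befdbce  e
   24  gbaadce$befdbcefffaadcebb  b

ebfaaged$bddbfaaccbcfefeb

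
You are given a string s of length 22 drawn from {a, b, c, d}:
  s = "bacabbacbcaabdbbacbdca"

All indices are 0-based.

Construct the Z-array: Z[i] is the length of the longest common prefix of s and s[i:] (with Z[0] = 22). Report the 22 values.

Z[0]=22
i=1: i≥r, start 0; Z[1]=0
i=2: i≥r, start 0; Z[2]=0
i=3: i≥r, start 0; Z[3]=0
i=4: i≥r, start 0; Z[4]=1 scan→box=[4,5)
i=5: i≥r, start 0; Z[5]=3 scan→box=[5,8)
i=6: min(r-i=2, Z[1]=0)=0; Z[6]=0
i=7: min(r-i=1, Z[2]=0)=0; Z[7]=0
i=8: i≥r, start 0; Z[8]=1 scan→box=[8,9)
i=9: i≥r, start 0; Z[9]=0
i=10: i≥r, start 0; Z[10]=0
i=11: i≥r, start 0; Z[11]=0
i=12: i≥r, start 0; Z[12]=1 scan→box=[12,13)
i=13: i≥r, start 0; Z[13]=0
i=14: i≥r, start 0; Z[14]=1 scan→box=[14,15)
i=15: i≥r, start 0; Z[15]=3 scan→box=[15,18)
i=16: min(r-i=2, Z[1]=0)=0; Z[16]=0
i=17: min(r-i=1, Z[2]=0)=0; Z[17]=0
i=18: i≥r, start 0; Z[18]=1 scan→box=[18,19)
i=19: i≥r, start 0; Z[19]=0
i=20: i≥r, start 0; Z[20]=0
i=21: i≥r, start 0; Z[21]=0

[22, 0, 0, 0, 1, 3, 0, 0, 1, 0, 0, 0, 1, 0, 1, 3, 0, 0, 1, 0, 0, 0]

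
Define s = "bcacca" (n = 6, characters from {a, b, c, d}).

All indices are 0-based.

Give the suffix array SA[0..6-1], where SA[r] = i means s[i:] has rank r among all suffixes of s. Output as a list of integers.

rank | idx | suffix
   0 |   5 | a
   1 |   2 | acca
   2 |   0 | bcacca
   3 |   4 | ca
   4 |   1 | cacca
   5 |   3 | cca

[5, 2, 0, 4, 1, 3]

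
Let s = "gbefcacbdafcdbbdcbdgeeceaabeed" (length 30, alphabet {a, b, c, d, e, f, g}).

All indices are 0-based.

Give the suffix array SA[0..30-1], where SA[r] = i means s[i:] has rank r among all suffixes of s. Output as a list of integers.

rank | idx | suffix
   0 |  24 | aabeed
   1 |  25 | abeed
   2 |   5 | acbdafcdbbdcbdgeeceaabeed
   3 |   9 | afcdbbdcbdgeeceaabeed
   4 |  13 | bbdcbdgeeceaabeed
   5 |   7 | bdafcdbbdcbdgeeceaabeed
   6 |  14 | bdcbdgeeceaabeed
   7 |  17 | bdgeeceaabeed
   8 |  26 | beed
   9 |   1 | befcacbdafcdbbdcbdgeeceaabeed
  10 |   4 | cacbdafcdbbdcbdgeeceaabeed
  11 |   6 | cbdafcdbbdcbdgeeceaabeed
  12 |  16 | cbdgeeceaabeed
  13 |  11 | cdbbdcbdgeeceaabeed
  14 |  22 | ceaabeed
  15 |  29 | d
  16 |   8 | dafcdbbdcbdgeeceaabeed
  17 |  12 | dbbdcbdgeeceaabeed
  18 |  15 | dcbdgeeceaabeed
  19 |  18 | dgeeceaabeed
  20 |  23 | eaabeed
  21 |  21 | eceaabeed
  22 |  28 | ed
  23 |  20 | eeceaabeed
  24 |  27 | eed
  25 |   2 | efcacbdafcdbbdcbdgeeceaabeed
  26 |   3 | fcacbdafcdbbdcbdgeeceaabeed
  27 |  10 | fcdbbdcbdgeeceaabeed
  28 |   0 | gbefcacbdafcdbbdcbdgeeceaabeed
  29 |  19 | geeceaabeed

[24, 25, 5, 9, 13, 7, 14, 17, 26, 1, 4, 6, 16, 11, 22, 29, 8, 12, 15, 18, 23, 21, 28, 20, 27, 2, 3, 10, 0, 19]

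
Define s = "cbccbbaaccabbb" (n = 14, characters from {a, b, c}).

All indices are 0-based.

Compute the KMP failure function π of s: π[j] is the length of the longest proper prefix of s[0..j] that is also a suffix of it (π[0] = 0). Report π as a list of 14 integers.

π[0] = 0
j=1 s[j]='b': π[1]=0 (border '')
j=2 s[j]='c': π[2]=1 (border 'c')
j=3 s[j]='c': k: 1→0; π[3]=1 (border 'c')
j=4 s[j]='b': π[4]=2 (border 'cb')
j=5 s[j]='b': k: 2→0; π[5]=0 (border '')
j=6 s[j]='a': π[6]=0 (border '')
j=7 s[j]='a': π[7]=0 (border '')
j=8 s[j]='c': π[8]=1 (border 'c')
j=9 s[j]='c': k: 1→0; π[9]=1 (border 'c')
j=10 s[j]='a': k: 1→0; π[10]=0 (border '')
j=11 s[j]='b': π[11]=0 (border '')
j=12 s[j]='b': π[12]=0 (border '')
j=13 s[j]='b': π[13]=0 (border '')

[0, 0, 1, 1, 2, 0, 0, 0, 1, 1, 0, 0, 0, 0]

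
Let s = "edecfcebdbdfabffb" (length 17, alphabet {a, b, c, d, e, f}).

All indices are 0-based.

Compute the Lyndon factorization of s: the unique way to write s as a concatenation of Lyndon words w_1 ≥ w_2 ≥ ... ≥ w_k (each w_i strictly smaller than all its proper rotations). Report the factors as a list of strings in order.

emit factor 1: 'e' (i=0, period=1)
emit factor 2: 'de' (i=1, period=2)
emit factor 3: 'cf' (i=3, period=2)
emit factor 4: 'ce' (i=5, period=2)
emit factor 5: 'bdbdf' (i=7, period=5)
emit factor 6: 'abffb' (i=12, period=5)

["e", "de", "cf", "ce", "bdbdf", "abffb"]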